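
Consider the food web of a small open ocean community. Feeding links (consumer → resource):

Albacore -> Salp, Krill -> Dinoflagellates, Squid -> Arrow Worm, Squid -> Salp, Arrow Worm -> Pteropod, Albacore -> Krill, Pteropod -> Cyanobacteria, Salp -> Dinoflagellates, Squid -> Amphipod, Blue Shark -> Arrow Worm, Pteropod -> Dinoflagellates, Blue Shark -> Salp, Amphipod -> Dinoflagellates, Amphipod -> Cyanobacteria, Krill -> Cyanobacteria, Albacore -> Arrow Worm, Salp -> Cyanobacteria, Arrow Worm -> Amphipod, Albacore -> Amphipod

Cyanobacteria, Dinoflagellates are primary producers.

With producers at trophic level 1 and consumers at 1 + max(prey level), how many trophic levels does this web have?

Producers (level 1): Cyanobacteria, Dinoflagellates.
Cyanobacteria → Amphipod → Arrow Worm → Blue Shark gives Blue Shark level 4.
No species has a prey at level 4, so no species reaches level 5.

4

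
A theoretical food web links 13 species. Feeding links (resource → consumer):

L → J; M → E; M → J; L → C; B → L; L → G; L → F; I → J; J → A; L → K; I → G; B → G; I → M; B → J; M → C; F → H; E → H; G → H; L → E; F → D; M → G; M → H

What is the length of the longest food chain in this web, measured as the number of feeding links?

3 links

One longest chain: I → M → G → H.
It has 4 species and 3 links.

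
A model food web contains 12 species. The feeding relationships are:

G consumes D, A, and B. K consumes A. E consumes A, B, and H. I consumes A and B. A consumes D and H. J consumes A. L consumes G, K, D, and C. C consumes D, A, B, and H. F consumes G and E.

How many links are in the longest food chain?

One longest chain: H → A → C → L.
It has 4 species and 3 links.

3 links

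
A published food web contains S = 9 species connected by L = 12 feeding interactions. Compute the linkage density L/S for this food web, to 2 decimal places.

There are L = 12 links among S = 9 species.
L/S = 12/9 = 1.3333 ≈ 1.33.

L/S = 1.33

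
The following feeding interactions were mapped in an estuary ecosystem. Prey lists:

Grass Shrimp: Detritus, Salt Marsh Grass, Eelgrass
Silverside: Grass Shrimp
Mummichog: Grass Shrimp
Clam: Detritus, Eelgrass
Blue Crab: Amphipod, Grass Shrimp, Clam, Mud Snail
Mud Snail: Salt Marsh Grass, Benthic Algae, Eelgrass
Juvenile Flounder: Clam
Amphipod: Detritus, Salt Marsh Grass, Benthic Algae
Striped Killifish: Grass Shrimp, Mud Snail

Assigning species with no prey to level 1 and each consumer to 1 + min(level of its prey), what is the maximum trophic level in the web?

3

Basal resources (level 1): Detritus, Salt Marsh Grass, Benthic Algae, Eelgrass.
Following each consumer down to its lowest-level prey: Detritus → Clam → Juvenile Flounder (levels 1 through 3).
All prey of Juvenile Flounder (Clam 2) are at level 2 or above, so Juvenile Flounder is at level 1 + 2 = 3.
Every consumer has at least one prey at level 2 or below, so none exceeds level 3.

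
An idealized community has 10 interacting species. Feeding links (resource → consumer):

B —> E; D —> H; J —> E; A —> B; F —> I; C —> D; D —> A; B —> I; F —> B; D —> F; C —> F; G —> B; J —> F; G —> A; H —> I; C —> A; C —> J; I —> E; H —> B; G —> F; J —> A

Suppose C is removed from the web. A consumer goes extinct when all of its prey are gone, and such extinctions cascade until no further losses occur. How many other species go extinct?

3

Remove C.
Round 1: J (all prey gone), D (all prey gone) → extinct.
Round 2: H (all prey gone) → extinct.
No further losses. Total secondary extinctions: 3.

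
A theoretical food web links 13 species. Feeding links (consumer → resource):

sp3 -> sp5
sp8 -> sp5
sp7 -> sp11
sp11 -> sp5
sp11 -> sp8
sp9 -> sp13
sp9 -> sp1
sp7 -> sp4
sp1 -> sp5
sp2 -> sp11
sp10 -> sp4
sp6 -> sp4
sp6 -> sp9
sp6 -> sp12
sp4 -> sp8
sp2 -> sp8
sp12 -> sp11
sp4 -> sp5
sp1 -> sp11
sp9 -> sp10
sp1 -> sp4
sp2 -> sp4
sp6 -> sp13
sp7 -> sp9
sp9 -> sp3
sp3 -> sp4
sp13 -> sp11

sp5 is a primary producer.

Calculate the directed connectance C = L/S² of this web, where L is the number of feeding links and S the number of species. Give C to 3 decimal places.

C = 0.160

The web has S = 13 species and L = 27 feeding links.
C = L / S² = 27 / 169 = 0.1598 ≈ 0.160.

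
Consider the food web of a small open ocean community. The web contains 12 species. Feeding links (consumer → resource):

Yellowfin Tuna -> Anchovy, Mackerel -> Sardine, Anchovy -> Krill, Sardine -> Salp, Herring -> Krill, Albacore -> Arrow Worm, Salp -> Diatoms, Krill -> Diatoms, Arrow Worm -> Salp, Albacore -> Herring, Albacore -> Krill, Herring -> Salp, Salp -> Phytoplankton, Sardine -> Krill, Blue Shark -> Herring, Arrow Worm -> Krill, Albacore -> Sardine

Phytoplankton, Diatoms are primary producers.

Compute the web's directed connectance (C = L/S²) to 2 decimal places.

The web has S = 12 species and L = 17 feeding links.
C = L / S² = 17 / 144 = 0.1181 ≈ 0.12.

C = 0.12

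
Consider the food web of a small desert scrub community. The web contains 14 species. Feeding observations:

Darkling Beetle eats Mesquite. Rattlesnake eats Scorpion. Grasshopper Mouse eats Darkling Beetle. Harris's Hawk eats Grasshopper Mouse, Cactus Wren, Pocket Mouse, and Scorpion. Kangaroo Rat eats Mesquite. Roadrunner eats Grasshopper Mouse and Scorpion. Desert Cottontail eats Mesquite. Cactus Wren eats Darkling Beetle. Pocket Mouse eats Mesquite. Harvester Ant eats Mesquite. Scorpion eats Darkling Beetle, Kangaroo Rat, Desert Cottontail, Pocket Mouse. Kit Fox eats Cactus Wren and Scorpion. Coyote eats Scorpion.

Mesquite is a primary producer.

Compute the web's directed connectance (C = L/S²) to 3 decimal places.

The web has S = 14 species and L = 21 feeding links.
C = L / S² = 21 / 196 = 0.1071 ≈ 0.107.

C = 0.107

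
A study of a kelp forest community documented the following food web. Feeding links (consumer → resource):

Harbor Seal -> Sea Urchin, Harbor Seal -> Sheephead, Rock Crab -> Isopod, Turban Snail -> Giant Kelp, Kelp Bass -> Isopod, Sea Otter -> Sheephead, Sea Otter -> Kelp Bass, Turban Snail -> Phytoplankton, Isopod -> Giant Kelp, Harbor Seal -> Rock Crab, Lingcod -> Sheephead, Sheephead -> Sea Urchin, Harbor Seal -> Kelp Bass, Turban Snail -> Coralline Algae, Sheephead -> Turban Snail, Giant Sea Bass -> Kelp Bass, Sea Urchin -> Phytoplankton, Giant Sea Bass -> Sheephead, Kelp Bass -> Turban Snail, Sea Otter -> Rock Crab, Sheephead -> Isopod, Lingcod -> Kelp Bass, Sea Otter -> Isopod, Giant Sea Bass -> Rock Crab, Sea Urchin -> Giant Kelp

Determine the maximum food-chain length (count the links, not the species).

3 links

One longest chain: Coralline Algae → Turban Snail → Sheephead → Harbor Seal.
It has 4 species and 3 links.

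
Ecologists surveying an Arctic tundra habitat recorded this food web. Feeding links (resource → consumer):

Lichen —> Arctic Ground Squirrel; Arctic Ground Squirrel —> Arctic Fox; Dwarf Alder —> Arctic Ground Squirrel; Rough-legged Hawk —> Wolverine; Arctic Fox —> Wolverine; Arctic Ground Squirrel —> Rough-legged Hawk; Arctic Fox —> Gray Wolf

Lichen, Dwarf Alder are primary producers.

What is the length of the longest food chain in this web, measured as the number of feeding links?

3 links

One longest chain: Lichen → Arctic Ground Squirrel → Rough-legged Hawk → Wolverine.
It has 4 species and 3 links.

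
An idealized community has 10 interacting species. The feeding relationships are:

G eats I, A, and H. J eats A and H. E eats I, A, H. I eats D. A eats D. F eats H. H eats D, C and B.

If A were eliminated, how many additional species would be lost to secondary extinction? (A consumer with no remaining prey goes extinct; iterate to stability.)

0

Remove A.
Every predator of it retains at least one other prey: G still has I, H; E still has I, H; J still has H.
No consumer loses all prey, so no secondary extinctions occur.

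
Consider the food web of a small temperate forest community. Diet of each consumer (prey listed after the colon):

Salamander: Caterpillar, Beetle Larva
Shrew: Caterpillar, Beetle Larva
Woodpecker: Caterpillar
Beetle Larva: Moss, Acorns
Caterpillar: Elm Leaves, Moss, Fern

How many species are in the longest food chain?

One longest chain: Elm Leaves → Caterpillar → Woodpecker.
It has 3 species and 2 links.

3 species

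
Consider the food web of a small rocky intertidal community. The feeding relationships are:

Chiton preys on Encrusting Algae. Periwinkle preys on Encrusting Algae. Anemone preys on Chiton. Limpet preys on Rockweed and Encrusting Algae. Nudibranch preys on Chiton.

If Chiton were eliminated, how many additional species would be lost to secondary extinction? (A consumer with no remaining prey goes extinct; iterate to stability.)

Remove Chiton.
Round 1: Anemone (all prey gone), Nudibranch (all prey gone) → extinct.
No further losses. Total secondary extinctions: 2.

2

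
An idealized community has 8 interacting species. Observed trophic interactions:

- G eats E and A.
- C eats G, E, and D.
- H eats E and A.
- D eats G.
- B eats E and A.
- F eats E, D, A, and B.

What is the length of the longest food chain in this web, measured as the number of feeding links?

One longest chain: E → G → D → C.
It has 4 species and 3 links.

3 links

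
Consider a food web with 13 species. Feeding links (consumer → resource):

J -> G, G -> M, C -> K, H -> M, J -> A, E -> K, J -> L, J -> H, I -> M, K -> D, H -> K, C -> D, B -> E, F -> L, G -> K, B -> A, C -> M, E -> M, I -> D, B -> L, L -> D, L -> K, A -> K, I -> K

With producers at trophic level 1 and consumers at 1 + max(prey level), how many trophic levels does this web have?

4

Producers (level 1): M, D.
D → K → A → J gives J level 4.
No species has a prey at level 4, so no species reaches level 5.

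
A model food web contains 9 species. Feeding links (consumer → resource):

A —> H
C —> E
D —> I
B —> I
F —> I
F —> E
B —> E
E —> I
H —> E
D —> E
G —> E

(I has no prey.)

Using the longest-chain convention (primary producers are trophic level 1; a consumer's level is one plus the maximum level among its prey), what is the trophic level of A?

I is a producer → level 1.
E eats I → level 2.
H eats E → level 3.
A eats H → level 4.

Trophic level 4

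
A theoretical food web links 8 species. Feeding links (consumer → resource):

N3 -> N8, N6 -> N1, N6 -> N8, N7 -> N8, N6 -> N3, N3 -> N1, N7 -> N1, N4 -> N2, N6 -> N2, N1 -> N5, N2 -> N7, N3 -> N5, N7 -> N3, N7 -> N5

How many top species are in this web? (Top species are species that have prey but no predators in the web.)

2

Top species (has prey, but nothing eats it): N4, N6.
Count: 2.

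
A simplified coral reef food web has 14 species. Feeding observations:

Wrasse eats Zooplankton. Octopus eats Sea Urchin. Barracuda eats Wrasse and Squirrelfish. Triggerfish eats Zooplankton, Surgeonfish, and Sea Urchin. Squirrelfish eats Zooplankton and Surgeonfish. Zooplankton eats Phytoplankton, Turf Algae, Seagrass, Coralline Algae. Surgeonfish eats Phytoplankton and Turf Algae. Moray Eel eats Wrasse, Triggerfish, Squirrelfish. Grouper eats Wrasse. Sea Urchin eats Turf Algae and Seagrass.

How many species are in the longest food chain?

One longest chain: Turf Algae → Surgeonfish → Squirrelfish → Moray Eel.
It has 4 species and 3 links.

4 species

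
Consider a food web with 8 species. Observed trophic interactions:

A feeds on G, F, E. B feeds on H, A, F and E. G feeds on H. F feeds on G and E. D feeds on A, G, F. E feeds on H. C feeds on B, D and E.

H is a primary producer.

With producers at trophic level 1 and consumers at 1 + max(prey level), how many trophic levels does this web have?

Producers (level 1): H.
H → G → F → A → B → C gives C level 6.
No species has a prey at level 6, so no species reaches level 7.

6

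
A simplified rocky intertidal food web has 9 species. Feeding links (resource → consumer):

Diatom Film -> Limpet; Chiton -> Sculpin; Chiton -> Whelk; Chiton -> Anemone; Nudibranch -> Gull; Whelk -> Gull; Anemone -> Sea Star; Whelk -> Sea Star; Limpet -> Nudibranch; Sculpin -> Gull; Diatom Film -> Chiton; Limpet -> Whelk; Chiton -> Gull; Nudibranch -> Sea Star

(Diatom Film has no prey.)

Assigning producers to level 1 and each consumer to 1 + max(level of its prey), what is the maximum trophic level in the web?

Producers (level 1): Diatom Film.
Diatom Film → Chiton → Anemone → Sea Star gives Sea Star level 4.
No species has a prey at level 4, so no species reaches level 5.

4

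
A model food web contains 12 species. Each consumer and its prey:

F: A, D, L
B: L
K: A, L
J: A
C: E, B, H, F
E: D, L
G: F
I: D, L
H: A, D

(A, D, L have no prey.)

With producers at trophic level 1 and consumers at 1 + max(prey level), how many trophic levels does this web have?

Producers (level 1): A, D, L.
A → F → C gives C level 3.
No species has a prey at level 3, so no species reaches level 4.

3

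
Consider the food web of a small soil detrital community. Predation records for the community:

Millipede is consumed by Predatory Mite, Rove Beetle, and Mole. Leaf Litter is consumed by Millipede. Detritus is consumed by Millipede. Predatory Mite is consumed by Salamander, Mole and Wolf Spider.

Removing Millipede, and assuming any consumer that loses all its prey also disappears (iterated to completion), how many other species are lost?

Remove Millipede.
Round 1: Predatory Mite (all prey gone), Rove Beetle (all prey gone) → extinct.
Round 2: Wolf Spider (all prey gone), Mole (all prey gone), Salamander (all prey gone) → extinct.
No further losses. Total secondary extinctions: 5.

5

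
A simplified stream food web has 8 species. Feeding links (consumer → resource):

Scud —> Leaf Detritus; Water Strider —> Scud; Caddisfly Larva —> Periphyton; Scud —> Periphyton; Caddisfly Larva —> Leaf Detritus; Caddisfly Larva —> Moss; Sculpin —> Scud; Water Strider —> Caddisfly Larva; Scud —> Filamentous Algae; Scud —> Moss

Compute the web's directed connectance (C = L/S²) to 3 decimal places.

The web has S = 8 species and L = 10 feeding links.
C = L / S² = 10 / 64 = 0.1562 ≈ 0.156.

C = 0.156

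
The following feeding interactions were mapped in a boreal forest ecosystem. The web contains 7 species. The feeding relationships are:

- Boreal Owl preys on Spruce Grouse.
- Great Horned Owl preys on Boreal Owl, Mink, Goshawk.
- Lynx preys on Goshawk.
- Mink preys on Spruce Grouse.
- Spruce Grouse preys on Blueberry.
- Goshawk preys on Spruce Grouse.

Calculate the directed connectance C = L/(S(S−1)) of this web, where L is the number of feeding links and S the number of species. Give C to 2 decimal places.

The web has S = 7 species and L = 8 feeding links.
C = L / (S(S−1)) = 8 / 42 = 0.1905 ≈ 0.19.

C = 0.19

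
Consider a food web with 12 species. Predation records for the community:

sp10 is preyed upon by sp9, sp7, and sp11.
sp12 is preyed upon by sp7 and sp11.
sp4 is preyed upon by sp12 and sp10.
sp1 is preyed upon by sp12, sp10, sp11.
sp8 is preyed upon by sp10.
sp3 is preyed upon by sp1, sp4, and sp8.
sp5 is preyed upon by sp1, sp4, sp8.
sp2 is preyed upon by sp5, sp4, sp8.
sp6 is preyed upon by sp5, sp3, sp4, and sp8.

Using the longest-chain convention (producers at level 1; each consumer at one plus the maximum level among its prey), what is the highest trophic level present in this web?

Producers (level 1): sp6, sp2.
sp6 → sp5 → sp1 → sp12 → sp7 gives sp7 level 5.
No species has a prey at level 5, so no species reaches level 6.

5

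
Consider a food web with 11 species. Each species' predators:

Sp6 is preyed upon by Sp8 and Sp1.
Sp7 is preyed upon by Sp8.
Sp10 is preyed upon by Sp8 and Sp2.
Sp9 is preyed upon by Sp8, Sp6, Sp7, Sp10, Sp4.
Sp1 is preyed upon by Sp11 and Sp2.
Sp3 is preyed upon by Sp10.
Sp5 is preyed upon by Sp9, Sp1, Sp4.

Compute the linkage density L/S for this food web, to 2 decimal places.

L/S = 1.45

There are L = 16 links among S = 11 species.
L/S = 16/11 = 1.4545 ≈ 1.45.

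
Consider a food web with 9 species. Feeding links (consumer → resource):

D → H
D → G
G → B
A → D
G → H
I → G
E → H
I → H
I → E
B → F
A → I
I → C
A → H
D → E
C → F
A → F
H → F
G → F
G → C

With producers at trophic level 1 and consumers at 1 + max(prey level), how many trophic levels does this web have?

5

Producers (level 1): F.
F → C → G → D → A gives A level 5.
No species has a prey at level 5, so no species reaches level 6.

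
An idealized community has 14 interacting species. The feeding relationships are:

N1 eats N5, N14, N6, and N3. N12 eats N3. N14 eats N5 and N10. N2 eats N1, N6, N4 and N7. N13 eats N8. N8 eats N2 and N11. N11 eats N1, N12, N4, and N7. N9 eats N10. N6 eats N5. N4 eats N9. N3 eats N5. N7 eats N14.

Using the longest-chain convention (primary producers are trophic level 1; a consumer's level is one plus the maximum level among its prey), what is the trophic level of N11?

N5 is a producer → level 1.
N14 eats N5 (level 1); other prey at levels: N10 1 → level 2.
N7 eats N14 → level 3.
N11 eats N7 (level 3); other prey at levels: N12 3, N4 3, N1 3 → level 4.

Trophic level 4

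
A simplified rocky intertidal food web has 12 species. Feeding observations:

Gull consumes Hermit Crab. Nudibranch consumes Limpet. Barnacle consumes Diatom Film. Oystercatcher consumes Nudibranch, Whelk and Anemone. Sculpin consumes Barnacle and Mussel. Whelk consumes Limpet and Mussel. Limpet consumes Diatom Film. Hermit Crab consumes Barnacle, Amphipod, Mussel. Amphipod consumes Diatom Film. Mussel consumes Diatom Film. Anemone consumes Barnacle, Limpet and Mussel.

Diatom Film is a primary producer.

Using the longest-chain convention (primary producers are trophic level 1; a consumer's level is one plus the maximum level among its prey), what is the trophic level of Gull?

Diatom Film is a producer → level 1.
Barnacle eats Diatom Film → level 2.
Hermit Crab eats Barnacle (level 2); other prey at levels: Mussel 2, Amphipod 2 → level 3.
Gull eats Hermit Crab → level 4.

Trophic level 4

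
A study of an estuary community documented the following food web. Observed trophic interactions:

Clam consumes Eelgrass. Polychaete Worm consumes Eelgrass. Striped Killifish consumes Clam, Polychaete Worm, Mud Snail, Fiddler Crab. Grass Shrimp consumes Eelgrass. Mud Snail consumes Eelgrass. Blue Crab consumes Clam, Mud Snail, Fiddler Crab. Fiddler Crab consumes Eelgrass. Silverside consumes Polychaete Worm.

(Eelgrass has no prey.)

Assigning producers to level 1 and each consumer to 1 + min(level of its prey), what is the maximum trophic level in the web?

3

Producers (level 1): Eelgrass.
Following each consumer down to its lowest-level prey: Eelgrass → Polychaete Worm → Silverside (levels 1 through 3).
All prey of Silverside (Polychaete Worm 2) are at level 2 or above, so Silverside is at level 1 + 2 = 3.
Every consumer has at least one prey at level 2 or below, so none exceeds level 3.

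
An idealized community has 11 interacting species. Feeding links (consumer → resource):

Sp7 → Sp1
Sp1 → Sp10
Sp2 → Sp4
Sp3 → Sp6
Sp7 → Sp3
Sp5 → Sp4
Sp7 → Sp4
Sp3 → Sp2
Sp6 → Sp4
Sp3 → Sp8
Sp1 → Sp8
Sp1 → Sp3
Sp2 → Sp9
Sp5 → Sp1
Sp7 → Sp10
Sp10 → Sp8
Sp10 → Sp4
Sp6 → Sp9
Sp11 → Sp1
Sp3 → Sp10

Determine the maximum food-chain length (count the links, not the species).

One longest chain: Sp4 → Sp10 → Sp3 → Sp1 → Sp11.
It has 5 species and 4 links.

4 links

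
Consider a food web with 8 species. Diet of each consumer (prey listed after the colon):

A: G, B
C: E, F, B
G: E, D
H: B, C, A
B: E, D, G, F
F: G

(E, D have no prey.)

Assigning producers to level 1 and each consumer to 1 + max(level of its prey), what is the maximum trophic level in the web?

Producers (level 1): E, D.
E → G → F → B → C → H gives H level 6.
No species has a prey at level 6, so no species reaches level 7.

6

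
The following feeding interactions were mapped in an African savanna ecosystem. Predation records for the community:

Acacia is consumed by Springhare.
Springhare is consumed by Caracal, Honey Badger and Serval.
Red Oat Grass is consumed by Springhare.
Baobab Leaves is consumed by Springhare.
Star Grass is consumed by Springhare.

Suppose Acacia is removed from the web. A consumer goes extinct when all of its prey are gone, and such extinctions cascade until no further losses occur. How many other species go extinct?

Remove Acacia.
Every predator of it retains at least one other prey: Springhare still has Star Grass, Red Oat Grass, Baobab Leaves.
No consumer loses all prey, so no secondary extinctions occur.

0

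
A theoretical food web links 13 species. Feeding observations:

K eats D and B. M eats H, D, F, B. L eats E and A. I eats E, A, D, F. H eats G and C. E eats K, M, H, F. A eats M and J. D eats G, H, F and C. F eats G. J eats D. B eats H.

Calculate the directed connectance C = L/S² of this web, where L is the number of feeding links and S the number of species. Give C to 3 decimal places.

C = 0.160

The web has S = 13 species and L = 27 feeding links.
C = L / S² = 27 / 169 = 0.1598 ≈ 0.160.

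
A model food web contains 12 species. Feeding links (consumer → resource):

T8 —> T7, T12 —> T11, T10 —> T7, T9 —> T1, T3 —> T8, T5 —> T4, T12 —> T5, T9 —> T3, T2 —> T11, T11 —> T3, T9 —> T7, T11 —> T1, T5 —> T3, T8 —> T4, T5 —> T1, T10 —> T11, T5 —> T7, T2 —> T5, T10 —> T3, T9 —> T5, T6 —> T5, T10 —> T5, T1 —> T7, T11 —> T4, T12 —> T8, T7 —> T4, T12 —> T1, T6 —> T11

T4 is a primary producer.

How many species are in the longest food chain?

One longest chain: T4 → T7 → T8 → T3 → T5 → T10.
It has 6 species and 5 links.

6 species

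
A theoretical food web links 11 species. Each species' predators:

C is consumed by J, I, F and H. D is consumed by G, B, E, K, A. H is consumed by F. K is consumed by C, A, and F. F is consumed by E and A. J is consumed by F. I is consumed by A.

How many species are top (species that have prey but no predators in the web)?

4

Top species (has prey, but nothing eats it): B, G, A, E.
Count: 4.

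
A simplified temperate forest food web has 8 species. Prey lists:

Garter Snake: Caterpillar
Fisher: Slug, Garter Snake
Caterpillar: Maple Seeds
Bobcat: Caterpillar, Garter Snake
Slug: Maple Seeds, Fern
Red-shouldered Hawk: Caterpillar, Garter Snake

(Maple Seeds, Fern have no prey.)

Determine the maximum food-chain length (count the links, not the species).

One longest chain: Maple Seeds → Caterpillar → Garter Snake → Red-shouldered Hawk.
It has 4 species and 3 links.

3 links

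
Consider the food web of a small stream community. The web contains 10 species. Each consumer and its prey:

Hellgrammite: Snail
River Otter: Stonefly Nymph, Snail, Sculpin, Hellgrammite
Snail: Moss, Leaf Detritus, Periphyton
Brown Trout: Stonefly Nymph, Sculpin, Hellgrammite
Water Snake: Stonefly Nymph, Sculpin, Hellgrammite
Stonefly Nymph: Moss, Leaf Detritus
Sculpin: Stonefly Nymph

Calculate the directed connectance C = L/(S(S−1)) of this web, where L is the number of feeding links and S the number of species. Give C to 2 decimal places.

The web has S = 10 species and L = 17 feeding links.
C = L / (S(S−1)) = 17 / 90 = 0.1889 ≈ 0.19.

C = 0.19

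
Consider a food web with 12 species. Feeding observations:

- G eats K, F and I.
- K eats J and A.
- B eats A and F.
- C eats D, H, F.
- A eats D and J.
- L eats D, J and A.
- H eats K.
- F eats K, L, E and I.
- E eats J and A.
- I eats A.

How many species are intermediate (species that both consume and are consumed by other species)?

Intermediate species (has both prey and predators): A, L, E, I, K, H, F.
Count: 7.

7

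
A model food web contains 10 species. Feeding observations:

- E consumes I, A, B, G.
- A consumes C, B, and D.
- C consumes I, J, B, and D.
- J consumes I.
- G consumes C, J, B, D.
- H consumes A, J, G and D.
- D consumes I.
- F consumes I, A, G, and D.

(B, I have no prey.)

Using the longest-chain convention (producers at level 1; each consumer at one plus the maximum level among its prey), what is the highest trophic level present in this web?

Producers (level 1): B, I.
I → D → C → A → H gives H level 5.
No species has a prey at level 5, so no species reaches level 6.

5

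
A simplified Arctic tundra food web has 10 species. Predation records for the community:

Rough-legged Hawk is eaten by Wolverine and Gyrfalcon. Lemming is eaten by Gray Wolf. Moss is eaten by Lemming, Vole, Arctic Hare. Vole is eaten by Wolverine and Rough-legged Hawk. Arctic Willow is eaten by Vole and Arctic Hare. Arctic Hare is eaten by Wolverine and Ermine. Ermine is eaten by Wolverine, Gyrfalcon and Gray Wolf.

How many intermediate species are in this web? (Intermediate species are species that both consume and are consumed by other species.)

Intermediate species (has both prey and predators): Lemming, Vole, Arctic Hare, Rough-legged Hawk, Ermine.
Count: 5.

5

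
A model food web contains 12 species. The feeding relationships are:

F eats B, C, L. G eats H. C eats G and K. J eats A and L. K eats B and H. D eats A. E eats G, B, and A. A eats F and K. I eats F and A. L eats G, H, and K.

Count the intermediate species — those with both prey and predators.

Intermediate species (has both prey and predators): K, G, L, C, F, A.
Count: 6.

6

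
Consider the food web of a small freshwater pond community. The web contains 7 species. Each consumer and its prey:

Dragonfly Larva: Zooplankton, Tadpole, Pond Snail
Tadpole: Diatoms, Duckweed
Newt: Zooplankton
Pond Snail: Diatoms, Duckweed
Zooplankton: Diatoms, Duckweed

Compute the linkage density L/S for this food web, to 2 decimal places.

There are L = 10 links among S = 7 species.
L/S = 10/7 = 1.4286 ≈ 1.43.

L/S = 1.43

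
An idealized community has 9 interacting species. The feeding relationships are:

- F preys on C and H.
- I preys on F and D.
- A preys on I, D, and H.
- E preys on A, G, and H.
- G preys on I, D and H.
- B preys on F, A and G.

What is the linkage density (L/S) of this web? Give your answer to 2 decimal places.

L/S = 1.78

There are L = 16 links among S = 9 species.
L/S = 16/9 = 1.7778 ≈ 1.78.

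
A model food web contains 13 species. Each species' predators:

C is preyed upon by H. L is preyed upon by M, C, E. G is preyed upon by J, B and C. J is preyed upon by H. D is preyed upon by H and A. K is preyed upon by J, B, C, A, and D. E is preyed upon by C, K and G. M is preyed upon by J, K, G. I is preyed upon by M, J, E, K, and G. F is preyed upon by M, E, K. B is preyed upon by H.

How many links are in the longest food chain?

4 links

One longest chain: I → M → G → B → H.
It has 5 species and 4 links.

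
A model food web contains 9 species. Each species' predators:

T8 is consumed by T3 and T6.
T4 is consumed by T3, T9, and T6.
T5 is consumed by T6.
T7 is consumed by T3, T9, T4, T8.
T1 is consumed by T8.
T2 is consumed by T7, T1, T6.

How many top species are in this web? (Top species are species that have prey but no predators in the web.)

3

Top species (has prey, but nothing eats it): T3, T9, T6.
Count: 3.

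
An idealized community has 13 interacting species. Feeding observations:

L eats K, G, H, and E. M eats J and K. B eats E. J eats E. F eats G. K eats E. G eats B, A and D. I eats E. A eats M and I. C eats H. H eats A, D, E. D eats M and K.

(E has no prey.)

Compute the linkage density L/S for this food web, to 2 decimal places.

There are L = 22 links among S = 13 species.
L/S = 22/13 = 1.6923 ≈ 1.69.

L/S = 1.69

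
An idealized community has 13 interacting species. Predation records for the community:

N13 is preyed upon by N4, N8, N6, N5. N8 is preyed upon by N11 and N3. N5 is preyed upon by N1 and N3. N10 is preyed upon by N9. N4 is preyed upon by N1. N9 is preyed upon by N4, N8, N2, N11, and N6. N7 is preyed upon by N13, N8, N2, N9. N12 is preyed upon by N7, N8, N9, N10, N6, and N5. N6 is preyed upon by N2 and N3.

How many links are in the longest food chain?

4 links

One longest chain: N12 → N7 → N13 → N6 → N2.
It has 5 species and 4 links.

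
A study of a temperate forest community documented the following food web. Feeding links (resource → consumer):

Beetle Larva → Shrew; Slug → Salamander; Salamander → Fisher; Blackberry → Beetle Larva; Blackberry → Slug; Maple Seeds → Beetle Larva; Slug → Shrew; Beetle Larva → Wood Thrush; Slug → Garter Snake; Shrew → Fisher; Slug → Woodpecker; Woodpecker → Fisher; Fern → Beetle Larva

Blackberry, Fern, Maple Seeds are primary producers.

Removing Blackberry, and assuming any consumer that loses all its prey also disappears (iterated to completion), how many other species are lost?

Remove Blackberry.
Round 1: Slug (all prey gone) → extinct.
Round 2: Woodpecker (all prey gone), Garter Snake (all prey gone), Salamander (all prey gone) → extinct.
No further losses. Total secondary extinctions: 4.

4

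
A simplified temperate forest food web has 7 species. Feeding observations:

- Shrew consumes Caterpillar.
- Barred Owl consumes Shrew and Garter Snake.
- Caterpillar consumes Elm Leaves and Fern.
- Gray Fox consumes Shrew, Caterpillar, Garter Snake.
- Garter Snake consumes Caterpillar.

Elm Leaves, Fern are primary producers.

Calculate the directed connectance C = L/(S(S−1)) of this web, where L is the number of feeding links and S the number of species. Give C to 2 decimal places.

C = 0.21

The web has S = 7 species and L = 9 feeding links.
C = L / (S(S−1)) = 9 / 42 = 0.2143 ≈ 0.21.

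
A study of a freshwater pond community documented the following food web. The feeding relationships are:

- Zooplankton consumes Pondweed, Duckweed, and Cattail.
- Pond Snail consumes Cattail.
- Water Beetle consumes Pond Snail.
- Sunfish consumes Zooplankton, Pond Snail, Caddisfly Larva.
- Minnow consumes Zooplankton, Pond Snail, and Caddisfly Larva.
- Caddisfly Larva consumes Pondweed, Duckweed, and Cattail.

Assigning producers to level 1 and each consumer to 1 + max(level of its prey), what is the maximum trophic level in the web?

3

Producers (level 1): Pondweed, Cattail, Duckweed.
Pondweed → Caddisfly Larva → Minnow gives Minnow level 3.
No species has a prey at level 3, so no species reaches level 4.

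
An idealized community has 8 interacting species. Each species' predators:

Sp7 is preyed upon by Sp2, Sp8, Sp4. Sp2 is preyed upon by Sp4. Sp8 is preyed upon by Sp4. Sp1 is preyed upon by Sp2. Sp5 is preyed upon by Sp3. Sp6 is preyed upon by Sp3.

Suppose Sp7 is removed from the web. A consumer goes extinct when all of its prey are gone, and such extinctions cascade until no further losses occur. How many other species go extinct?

Remove Sp7.
Round 1: Sp8 (all prey gone) → extinct.
No further losses. Total secondary extinctions: 1.

1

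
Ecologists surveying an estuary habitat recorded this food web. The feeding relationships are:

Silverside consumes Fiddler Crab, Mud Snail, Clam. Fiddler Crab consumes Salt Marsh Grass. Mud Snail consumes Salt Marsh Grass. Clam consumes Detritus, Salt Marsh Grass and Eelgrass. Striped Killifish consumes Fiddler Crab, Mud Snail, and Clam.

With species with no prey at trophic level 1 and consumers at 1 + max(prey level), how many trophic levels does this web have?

Basal resources (level 1): Salt Marsh Grass, Eelgrass, Detritus.
Salt Marsh Grass → Fiddler Crab → Striped Killifish gives Striped Killifish level 3.
No species has a prey at level 3, so no species reaches level 4.

3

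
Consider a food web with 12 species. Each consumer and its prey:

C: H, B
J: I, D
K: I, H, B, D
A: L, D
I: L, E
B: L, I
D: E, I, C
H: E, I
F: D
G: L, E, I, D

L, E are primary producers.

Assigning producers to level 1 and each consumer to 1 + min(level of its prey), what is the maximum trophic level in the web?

Producers (level 1): L, E.
Following each consumer down to its lowest-level prey: L → I → K (levels 1 through 3).
All prey of K (I 2, H 2, B 2, D 2) are at level 2 or above, so K is at level 1 + 2 = 3.
Every consumer has at least one prey at level 2 or below, so none exceeds level 3.

3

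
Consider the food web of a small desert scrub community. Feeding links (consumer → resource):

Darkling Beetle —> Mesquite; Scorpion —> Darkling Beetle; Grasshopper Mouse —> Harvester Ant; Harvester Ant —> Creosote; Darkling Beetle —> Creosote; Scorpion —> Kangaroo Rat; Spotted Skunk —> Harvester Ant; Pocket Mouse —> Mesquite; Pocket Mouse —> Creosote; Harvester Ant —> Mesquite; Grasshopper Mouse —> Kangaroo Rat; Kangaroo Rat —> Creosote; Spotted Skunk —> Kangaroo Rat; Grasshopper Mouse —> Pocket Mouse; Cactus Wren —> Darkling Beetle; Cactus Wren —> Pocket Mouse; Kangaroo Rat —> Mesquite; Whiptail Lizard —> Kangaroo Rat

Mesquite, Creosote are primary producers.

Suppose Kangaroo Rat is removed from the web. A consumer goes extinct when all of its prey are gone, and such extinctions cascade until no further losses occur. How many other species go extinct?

1

Remove Kangaroo Rat.
Round 1: Whiptail Lizard (all prey gone) → extinct.
No further losses. Total secondary extinctions: 1.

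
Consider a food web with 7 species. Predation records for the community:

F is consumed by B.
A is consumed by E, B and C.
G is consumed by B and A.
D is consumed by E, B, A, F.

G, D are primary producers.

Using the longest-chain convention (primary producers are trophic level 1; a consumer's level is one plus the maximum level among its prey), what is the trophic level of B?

D is a producer → level 1.
F eats D → level 2.
B eats F (level 2); other prey at levels: G 1, D 1, A 2 → level 3.

Trophic level 3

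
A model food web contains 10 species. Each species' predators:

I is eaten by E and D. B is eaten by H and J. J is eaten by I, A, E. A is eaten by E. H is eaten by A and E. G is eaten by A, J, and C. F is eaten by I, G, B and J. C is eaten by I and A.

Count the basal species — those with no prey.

1

Basal species (no prey listed): F.
Count: 1.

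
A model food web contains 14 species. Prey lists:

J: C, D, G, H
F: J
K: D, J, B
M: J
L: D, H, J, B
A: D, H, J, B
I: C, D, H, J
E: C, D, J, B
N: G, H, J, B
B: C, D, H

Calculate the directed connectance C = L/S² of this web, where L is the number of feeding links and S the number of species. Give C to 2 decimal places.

The web has S = 14 species and L = 32 feeding links.
C = L / S² = 32 / 196 = 0.1633 ≈ 0.16.

C = 0.16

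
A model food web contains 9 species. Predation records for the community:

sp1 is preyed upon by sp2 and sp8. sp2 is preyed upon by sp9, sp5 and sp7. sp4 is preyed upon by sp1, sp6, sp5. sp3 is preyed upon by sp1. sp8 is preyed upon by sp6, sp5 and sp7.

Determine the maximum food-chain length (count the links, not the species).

One longest chain: sp3 → sp1 → sp2 → sp9.
It has 4 species and 3 links.

3 links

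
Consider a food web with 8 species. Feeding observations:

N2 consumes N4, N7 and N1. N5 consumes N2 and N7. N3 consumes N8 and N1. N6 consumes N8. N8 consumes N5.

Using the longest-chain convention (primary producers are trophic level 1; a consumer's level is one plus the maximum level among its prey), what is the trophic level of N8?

N4 is a producer → level 1.
N2 eats N4 (level 1); other prey at levels: N7 1, N1 1 → level 2.
N5 eats N2 (level 2); other prey at levels: N7 1 → level 3.
N8 eats N5 → level 4.

Trophic level 4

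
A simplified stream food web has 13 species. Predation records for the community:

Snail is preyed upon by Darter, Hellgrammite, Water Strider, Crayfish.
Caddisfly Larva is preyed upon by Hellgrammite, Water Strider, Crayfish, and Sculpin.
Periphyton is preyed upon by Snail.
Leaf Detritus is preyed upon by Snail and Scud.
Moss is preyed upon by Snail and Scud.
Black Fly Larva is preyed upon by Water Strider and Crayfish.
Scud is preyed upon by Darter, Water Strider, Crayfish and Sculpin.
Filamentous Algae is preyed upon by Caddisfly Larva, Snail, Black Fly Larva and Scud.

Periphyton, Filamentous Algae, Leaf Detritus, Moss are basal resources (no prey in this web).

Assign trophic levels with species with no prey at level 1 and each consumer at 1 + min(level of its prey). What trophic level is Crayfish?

Trophic level 3

Filamentous Algae has no prey (basal) → level 1.
Black Fly Larva eats Filamentous Algae → level 2.
Crayfish eats Black Fly Larva → level 3.
No prey of Crayfish is below level 2, so 3 is the minimum.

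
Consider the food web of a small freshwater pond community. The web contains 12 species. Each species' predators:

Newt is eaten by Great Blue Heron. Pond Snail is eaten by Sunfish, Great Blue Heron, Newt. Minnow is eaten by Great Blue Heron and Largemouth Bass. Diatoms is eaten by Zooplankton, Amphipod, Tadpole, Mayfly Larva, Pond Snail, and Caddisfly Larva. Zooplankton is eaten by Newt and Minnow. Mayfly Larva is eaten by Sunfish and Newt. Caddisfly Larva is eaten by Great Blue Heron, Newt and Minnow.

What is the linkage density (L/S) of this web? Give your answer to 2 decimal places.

There are L = 19 links among S = 12 species.
L/S = 19/12 = 1.5833 ≈ 1.58.

L/S = 1.58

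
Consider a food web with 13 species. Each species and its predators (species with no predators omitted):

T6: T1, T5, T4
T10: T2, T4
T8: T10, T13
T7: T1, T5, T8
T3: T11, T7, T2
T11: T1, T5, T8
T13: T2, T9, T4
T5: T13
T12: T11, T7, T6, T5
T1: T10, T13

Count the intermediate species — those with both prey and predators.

Intermediate species (has both prey and predators): T11, T7, T6, T1, T5, T8, T10, T13.
Count: 8.

8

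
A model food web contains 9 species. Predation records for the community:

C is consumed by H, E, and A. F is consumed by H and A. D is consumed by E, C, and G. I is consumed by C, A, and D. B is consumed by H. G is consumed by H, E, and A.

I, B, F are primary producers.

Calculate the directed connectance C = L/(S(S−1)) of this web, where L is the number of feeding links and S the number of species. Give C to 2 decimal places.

The web has S = 9 species and L = 15 feeding links.
C = L / (S(S−1)) = 15 / 72 = 0.2083 ≈ 0.21.

C = 0.21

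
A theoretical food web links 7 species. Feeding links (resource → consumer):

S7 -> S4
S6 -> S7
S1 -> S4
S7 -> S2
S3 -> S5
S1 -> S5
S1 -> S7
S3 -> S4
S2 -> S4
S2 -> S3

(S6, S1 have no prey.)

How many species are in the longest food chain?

One longest chain: S6 → S7 → S2 → S3 → S4.
It has 5 species and 4 links.

5 species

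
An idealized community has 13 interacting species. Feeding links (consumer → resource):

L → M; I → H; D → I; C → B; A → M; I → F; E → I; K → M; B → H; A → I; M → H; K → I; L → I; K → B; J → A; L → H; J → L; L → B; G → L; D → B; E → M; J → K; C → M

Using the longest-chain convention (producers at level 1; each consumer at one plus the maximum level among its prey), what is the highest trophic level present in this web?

4

Producers (level 1): H, F.
H → I → L → G gives G level 4.
No species has a prey at level 4, so no species reaches level 5.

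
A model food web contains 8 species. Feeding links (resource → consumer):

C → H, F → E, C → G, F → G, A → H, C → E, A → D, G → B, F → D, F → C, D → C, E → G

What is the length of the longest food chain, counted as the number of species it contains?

One longest chain: F → D → C → E → G → B.
It has 6 species and 5 links.

6 species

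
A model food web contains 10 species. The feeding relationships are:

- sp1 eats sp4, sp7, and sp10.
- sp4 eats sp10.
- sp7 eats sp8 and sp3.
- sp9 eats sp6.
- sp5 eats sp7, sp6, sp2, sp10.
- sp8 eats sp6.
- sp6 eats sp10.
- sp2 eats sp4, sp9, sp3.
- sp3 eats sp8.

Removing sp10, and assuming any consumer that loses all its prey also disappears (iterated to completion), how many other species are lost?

9

Remove sp10.
Round 1: sp4 (all prey gone), sp6 (all prey gone) → extinct.
Round 2: sp8 (all prey gone), sp9 (all prey gone) → extinct.
Round 3: sp3 (all prey gone) → extinct.
Round 4: sp7 (all prey gone), sp2 (all prey gone) → extinct.
Round 5: sp1 (all prey gone), sp5 (all prey gone) → extinct.
No further losses. Total secondary extinctions: 9.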